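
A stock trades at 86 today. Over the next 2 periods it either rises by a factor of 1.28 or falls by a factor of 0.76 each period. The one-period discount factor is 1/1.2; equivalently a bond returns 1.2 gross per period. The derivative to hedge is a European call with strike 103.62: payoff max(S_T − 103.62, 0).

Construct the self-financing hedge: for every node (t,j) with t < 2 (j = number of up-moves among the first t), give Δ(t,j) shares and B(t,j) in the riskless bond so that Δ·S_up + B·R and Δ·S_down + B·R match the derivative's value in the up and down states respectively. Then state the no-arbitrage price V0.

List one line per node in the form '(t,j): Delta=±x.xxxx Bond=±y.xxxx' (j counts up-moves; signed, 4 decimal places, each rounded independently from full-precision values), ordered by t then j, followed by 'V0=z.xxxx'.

Risk-neutral probability p* = (R−d)/(u−d) = (1.2−0.76)/(1.28−0.76) = 0.8462.
At expiry t=2: V(2,0)=0.0000, V(2,1)=0.0000, V(2,2)=37.2824
  t=1,j=0: stock 65.3600 → up 83.6608 (V=0.0000), down 49.6736 (V=0.0000). Price 0.0000; hedge Δ=0.0000, bond B=0.0000.
  t=1,j=1: stock 110.0800 → up 140.9024 (V=37.2824), down 83.6608 (V=0.0000). Price 26.2889; hedge Δ=0.6513, bond B=-45.4081.
  t=0,j=0: stock 86.0000 → up 110.0800 (V=26.2889), down 65.3600 (V=0.0000). Price 18.5370; hedge Δ=0.5879, bond B=-32.0185.
The time-0 hedge costs 18.5370, which is the no-arbitrage price.

(0,0): Delta=0.5879 Bond=-32.0185
(1,0): Delta=0.0000 Bond=0.0000
(1,1): Delta=0.6513 Bond=-45.4081
V0=18.5370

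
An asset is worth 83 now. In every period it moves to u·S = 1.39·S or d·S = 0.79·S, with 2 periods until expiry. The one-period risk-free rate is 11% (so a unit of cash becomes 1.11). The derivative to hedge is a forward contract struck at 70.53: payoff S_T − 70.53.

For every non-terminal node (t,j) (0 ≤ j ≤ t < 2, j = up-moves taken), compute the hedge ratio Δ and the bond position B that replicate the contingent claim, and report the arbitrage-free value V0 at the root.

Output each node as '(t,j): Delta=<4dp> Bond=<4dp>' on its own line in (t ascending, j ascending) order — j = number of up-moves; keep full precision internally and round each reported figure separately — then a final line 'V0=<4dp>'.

No-arbitrage ⇒ martingale measure with p* = (R−d)/(u−d) = 0.5333.
At expiry t=2: V(2,0)=-18.7297, V(2,1)=20.6123, V(2,2)=89.8343
(1,0): S=65.5700. Δ = (V_up−V_dn)/(S_up−S_dn) = (20.6123−-18.7297)/(91.1423−51.8003) = 1.0000. V = [p*·20.6123 + (1−p*)·-18.7297]/1.11 = 2.0295. B = V − Δ·S = -63.5405.
(1,1): S=115.3700. Δ = (V_up−V_dn)/(S_up−S_dn) = (89.8343−20.6123)/(160.3643−91.1423) = 1.0000. V = [p*·89.8343 + (1−p*)·20.6123]/1.11 = 51.8295. B = V − Δ·S = -63.5405.
(0,0): S=83.0000. Δ = (V_up−V_dn)/(S_up−S_dn) = (51.8295−2.0295)/(115.3700−65.5700) = 1.0000. V = [p*·51.8295 + (1−p*)·2.0295]/1.11 = 25.7563. B = V − Δ·S = -57.2437.
Check: Δ(0,0)·S0 + B(0,0) = 25.7563 = V0.

(0,0): Delta=1.0000 Bond=-57.2437
(1,0): Delta=1.0000 Bond=-63.5405
(1,1): Delta=1.0000 Bond=-63.5405
V0=25.7563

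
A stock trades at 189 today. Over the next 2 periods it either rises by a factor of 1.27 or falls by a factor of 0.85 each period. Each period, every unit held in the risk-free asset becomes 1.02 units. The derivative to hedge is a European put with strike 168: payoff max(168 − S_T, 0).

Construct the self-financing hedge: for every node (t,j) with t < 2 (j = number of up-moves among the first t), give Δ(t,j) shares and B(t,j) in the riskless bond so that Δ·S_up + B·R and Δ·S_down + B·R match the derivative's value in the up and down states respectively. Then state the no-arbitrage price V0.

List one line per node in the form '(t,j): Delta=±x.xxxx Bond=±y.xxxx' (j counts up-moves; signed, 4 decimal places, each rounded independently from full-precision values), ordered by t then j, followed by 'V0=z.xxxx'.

(0,0): Delta=-0.2312 Bond=54.4040
(1,0): Delta=-0.4661 Bond=93.2267
(1,1): Delta=0.0000 Bond=0.0000
V0=10.7095

Since d<R<u, set p* = (R−d)/(u−d) = 0.4048; price each node as the discounted p*-expectation of its children.
Terminal values V(2,·): V(2,0)=31.4475, V(2,1)=0.0000, V(2,2)=0.0000
  t=1,j=0: stock 160.6500 → up 204.0255 (V=0.0000), down 136.5525 (V=31.4475). Price 18.3517; hedge Δ=-0.4661, bond B=93.2267.
  t=1,j=1: stock 240.0300 → up 304.8381 (V=0.0000), down 204.0255 (V=0.0000). Price 0.0000; hedge Δ=0.0000, bond B=0.0000.
  t=0,j=0: stock 189.0000 → up 240.0300 (V=0.0000), down 160.6500 (V=18.3517). Price 10.7095; hedge Δ=-0.2312, bond B=54.4040.
Self-financing check: at every node Δ·S+B equals the discounted successor values.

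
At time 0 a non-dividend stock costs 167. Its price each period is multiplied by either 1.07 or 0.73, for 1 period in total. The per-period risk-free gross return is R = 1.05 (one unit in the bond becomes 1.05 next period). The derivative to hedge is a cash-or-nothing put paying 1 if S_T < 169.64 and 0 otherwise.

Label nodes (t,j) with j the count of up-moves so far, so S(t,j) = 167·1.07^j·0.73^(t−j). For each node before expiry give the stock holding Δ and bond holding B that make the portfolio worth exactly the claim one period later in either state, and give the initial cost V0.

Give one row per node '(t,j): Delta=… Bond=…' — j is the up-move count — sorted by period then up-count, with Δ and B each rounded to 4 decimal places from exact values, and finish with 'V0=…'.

(0,0): Delta=-0.0176 Bond=2.9972
V0=0.0560

Risk-neutral probability p* = (R−d)/(u−d) = (1.05−0.73)/(1.07−0.73) = 0.9412.
Payoff layer (t=1): V(1,0)=1.0000, V(1,1)=0.0000
  t=0,j=0: stock 167.0000 → up 178.6900 (V=0.0000), down 121.9100 (V=1.0000). Price 0.0560; hedge Δ=-0.0176, bond B=2.9972.
Root portfolio cost Δ·167+B reproduces V0=0.0560.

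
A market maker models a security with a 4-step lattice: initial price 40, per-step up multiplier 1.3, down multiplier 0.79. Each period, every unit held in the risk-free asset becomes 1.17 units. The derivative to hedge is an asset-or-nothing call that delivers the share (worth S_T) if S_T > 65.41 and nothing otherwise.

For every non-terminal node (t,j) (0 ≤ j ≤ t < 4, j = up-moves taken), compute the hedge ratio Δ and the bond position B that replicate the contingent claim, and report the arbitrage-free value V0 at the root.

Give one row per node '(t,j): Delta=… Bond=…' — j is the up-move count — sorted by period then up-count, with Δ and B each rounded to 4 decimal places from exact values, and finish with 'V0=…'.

The replicating-portfolio and risk-neutral prices coincide; use p* = (1.17−0.79)/(1.3−0.79) = 0.7451 for the latter.
At expiry t=4: V(4,0)=0.0000, V(4,1)=0.0000, V(4,2)=0.0000, V(4,3)=69.4252, V(4,4)=114.2440
Node (3,0) S=19.7216: V=(p*·0.0000+(1−p*)·0.0000)/1.17=0.0000; Δ=(0.0000−0.0000)/(25.6380−15.5800)=0.0000; B=V−Δ·S=0.0000
Node (3,1) S=32.4532: V=(p*·0.0000+(1−p*)·0.0000)/1.17=0.0000; Δ=(0.0000−0.0000)/(42.1892−25.6380)=0.0000; B=V−Δ·S=0.0000
Node (3,2) S=53.4040: V=(p*·69.4252+(1−p*)·0.0000)/1.17=44.2125; Δ=(69.4252−0.0000)/(69.4252−42.1892)=2.5490; B=V−Δ·S=-91.9154
Node (3,3) S=87.8800: V=(p*·114.2440+(1−p*)·69.4252)/1.17=87.8800; Δ=(114.2440−69.4252)/(114.2440−69.4252)=1.0000; B=V−Δ·S=0.0000
Node (2,0) S=24.9640: V=(p*·0.0000+(1−p*)·0.0000)/1.17=0.0000; Δ=(0.0000−0.0000)/(32.4532−19.7216)=0.0000; B=V−Δ·S=0.0000
Node (2,1) S=41.0800: V=(p*·44.2125+(1−p*)·0.0000)/1.17=28.1561; Δ=(44.2125−0.0000)/(53.4040−32.4532)=2.1103; B=V−Δ·S=-58.5350
Node (2,2) S=67.6000: V=(p*·87.8800+(1−p*)·44.2125)/1.17=65.5975; Δ=(87.8800−44.2125)/(87.8800−53.4040)=1.2666; B=V−Δ·S=-20.0251
Node (1,0) S=31.6000: V=(p*·28.1561+(1−p*)·0.0000)/1.17=17.9308; Δ=(28.1561−0.0000)/(41.0800−24.9640)=1.7471; B=V−Δ·S=-37.2772
Node (1,1) S=52.0000: V=(p*·65.5975+(1−p*)·28.1561)/1.17=47.9091; Δ=(65.5975−28.1561)/(67.6000−41.0800)=1.4118; B=V−Δ·S=-25.5055
Node (0,0) S=40.0000: V=(p*·47.9091+(1−p*)·17.9308)/1.17=34.4167; Δ=(47.9091−17.9308)/(52.0000−31.6000)=1.4695; B=V−Δ·S=-24.3642
Each (Δ,B) replicates both successor values, so the strategy is self-financing and V0 is arbitrage-free.

(0,0): Delta=1.4695 Bond=-24.3642
(1,0): Delta=1.7471 Bond=-37.2772
(1,1): Delta=1.4118 Bond=-25.5055
(2,0): Delta=0.0000 Bond=0.0000
(2,1): Delta=2.1103 Bond=-58.5350
(2,2): Delta=1.2666 Bond=-20.0251
(3,0): Delta=0.0000 Bond=0.0000
(3,1): Delta=0.0000 Bond=0.0000
(3,2): Delta=2.5490 Bond=-91.9154
(3,3): Delta=1.0000 Bond=0.0000
V0=34.4167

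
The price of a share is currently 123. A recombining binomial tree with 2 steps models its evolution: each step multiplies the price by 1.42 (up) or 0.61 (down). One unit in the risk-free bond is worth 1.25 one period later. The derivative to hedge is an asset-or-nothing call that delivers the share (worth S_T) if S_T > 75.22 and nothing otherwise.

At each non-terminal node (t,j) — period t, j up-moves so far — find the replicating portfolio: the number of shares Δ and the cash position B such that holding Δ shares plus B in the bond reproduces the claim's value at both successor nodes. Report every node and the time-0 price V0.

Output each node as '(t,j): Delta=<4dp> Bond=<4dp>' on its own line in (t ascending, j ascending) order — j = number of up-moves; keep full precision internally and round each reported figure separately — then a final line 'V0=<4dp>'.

Risk-neutral probability p* = (R−d)/(u−d) = (1.25−0.61)/(1.42−0.61) = 0.7901.
Payoff layer (t=2): V(2,0)=0.0000, V(2,1)=106.5426, V(2,2)=248.0172
Node (1,0) S=75.0300: V=(p*·106.5426+(1−p*)·0.0000)/1.25=67.3454; Δ=(106.5426−0.0000)/(106.5426−45.7683)=1.7531; B=V−Δ·S=-64.1886
Node (1,1) S=174.6600: V=(p*·248.0172+(1−p*)·106.5426)/1.25=174.6600; Δ=(248.0172−106.5426)/(248.0172−106.5426)=1.0000; B=V−Δ·S=0.0000
Node (0,0) S=123.0000: V=(p*·174.6600+(1−p*)·67.3454)/1.25=121.7098; Δ=(174.6600−67.3454)/(174.6600−75.0300)=1.0771; B=V−Δ·S=-10.7773
The time-0 hedge costs 121.7098, which is the no-arbitrage price.

(0,0): Delta=1.0771 Bond=-10.7773
(1,0): Delta=1.7531 Bond=-64.1886
(1,1): Delta=1.0000 Bond=0.0000
V0=121.7098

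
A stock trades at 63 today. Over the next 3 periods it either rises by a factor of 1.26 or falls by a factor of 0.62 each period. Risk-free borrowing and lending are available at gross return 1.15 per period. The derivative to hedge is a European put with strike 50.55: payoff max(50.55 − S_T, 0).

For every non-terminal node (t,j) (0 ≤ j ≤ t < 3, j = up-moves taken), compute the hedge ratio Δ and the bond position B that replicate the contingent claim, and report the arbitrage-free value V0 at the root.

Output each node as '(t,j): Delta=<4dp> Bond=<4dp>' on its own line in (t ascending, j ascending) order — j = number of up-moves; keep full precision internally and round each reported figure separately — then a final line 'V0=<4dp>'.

Risk-neutral probability p* = (R−d)/(u−d) = (1.15−0.62)/(1.26−0.62) = 0.8281.
Terminal payoffs: V(3,0)=35.5353, V(3,1)=20.0363, V(3,2)=0.0000, V(3,3)=0.0000
(2,0): S=24.2172. Δ = (V_up−V_dn)/(S_up−S_dn) = (20.0363−35.5353)/(30.5137−15.0147) = -1.0000. V = [p*·20.0363 + (1−p*)·35.5353]/1.15 = 19.7393. B = V − Δ·S = 43.9565.
(2,1): S=49.2156. Δ = (V_up−V_dn)/(S_up−S_dn) = (0.0000−20.0363)/(62.0117−30.5137) = -0.6361. V = [p*·0.0000 + (1−p*)·20.0363]/1.15 = 2.9946. B = V − Δ·S = 34.3013.
(2,2): S=100.0188. Δ = (V_up−V_dn)/(S_up−S_dn) = (0.0000−0.0000)/(126.0237−62.0117) = 0.0000. V = [p*·0.0000 + (1−p*)·0.0000]/1.15 = 0.0000. B = V − Δ·S = 0.0000.
(1,0): S=39.0600. Δ = (V_up−V_dn)/(S_up−S_dn) = (2.9946−19.7393)/(49.2156−24.2172) = -0.6698. V = [p*·2.9946 + (1−p*)·19.7393]/1.15 = 5.1066. B = V − Δ·S = 31.2703.
(1,1): S=79.3800. Δ = (V_up−V_dn)/(S_up−S_dn) = (0.0000−2.9946)/(100.0188−49.2156) = -0.0589. V = [p*·0.0000 + (1−p*)·2.9946]/1.15 = 0.4476. B = V − Δ·S = 5.1266.
(0,0): S=63.0000. Δ = (V_up−V_dn)/(S_up−S_dn) = (0.4476−5.1066)/(79.3800−39.0600) = -0.1156. V = [p*·0.4476 + (1−p*)·5.1066]/1.15 = 1.0855. B = V − Δ·S = 8.3652.
The time-0 hedge costs 1.0855, which is the no-arbitrage price.

(0,0): Delta=-0.1156 Bond=8.3652
(1,0): Delta=-0.6698 Bond=31.2703
(1,1): Delta=-0.0589 Bond=5.1266
(2,0): Delta=-1.0000 Bond=43.9565
(2,1): Delta=-0.6361 Bond=34.3013
(2,2): Delta=0.0000 Bond=0.0000
V0=1.0855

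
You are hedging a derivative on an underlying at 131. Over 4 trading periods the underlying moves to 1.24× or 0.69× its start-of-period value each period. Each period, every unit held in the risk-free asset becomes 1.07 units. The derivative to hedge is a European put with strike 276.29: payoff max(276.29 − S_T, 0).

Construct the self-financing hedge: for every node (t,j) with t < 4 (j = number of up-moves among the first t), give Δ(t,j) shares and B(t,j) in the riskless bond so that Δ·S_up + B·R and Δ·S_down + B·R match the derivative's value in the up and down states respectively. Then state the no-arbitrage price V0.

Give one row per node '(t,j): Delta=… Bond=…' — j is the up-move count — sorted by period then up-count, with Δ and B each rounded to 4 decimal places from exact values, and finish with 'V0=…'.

No-arbitrage ⇒ martingale measure with p* = (R−d)/(u−d) = 0.6909.
Terminal values V(4,·): V(4,0)=246.5961, V(4,1)=222.9270, V(4,2)=180.3913, V(4,3)=103.9503, V(4,4)=0.0000
(3,0): S=43.0347. Δ = (V_up−V_dn)/(S_up−S_dn) = (222.9270−246.5961)/(53.3630−29.6939) = -1.0000. V = [p*·222.9270 + (1−p*)·246.5961]/1.07 = 215.1803. B = V − Δ·S = 258.2150.
(3,1): S=77.3377. Δ = (V_up−V_dn)/(S_up−S_dn) = (180.3913−222.9270)/(95.8987−53.3630) = -1.0000. V = [p*·180.3913 + (1−p*)·222.9270]/1.07 = 180.8773. B = V − Δ·S = 258.2150.
(3,2): S=138.9837. Δ = (V_up−V_dn)/(S_up−S_dn) = (103.9503−180.3913)/(172.3397−95.8987) = -1.0000. V = [p*·103.9503 + (1−p*)·180.3913]/1.07 = 119.2313. B = V − Δ·S = 258.2150.
(3,3): S=249.7677. Δ = (V_up−V_dn)/(S_up−S_dn) = (0.0000−103.9503)/(309.7120−172.3397) = -0.7567. V = [p*·0.0000 + (1−p*)·103.9503]/1.07 = 30.0281. B = V − Δ·S = 219.0286.
(2,0): S=62.3691. Δ = (V_up−V_dn)/(S_up−S_dn) = (180.8773−215.1803)/(77.3377−43.0347) = -1.0000. V = [p*·180.8773 + (1−p*)·215.1803]/1.07 = 178.9533. B = V − Δ·S = 241.3224.
(2,1): S=112.0836. Δ = (V_up−V_dn)/(S_up−S_dn) = (119.2313−180.8773)/(138.9837−77.3377) = -1.0000. V = [p*·119.2313 + (1−p*)·180.8773]/1.07 = 129.2388. B = V − Δ·S = 241.3224.
(2,2): S=201.4256. Δ = (V_up−V_dn)/(S_up−S_dn) = (30.0281−119.2313)/(249.7677−138.9837) = -0.8052. V = [p*·30.0281 + (1−p*)·119.2313]/1.07 = 53.8318. B = V − Δ·S = 216.0194.
(1,0): S=90.3900. Δ = (V_up−V_dn)/(S_up−S_dn) = (129.2388−178.9533)/(112.0836−62.3691) = -1.0000. V = [p*·129.2388 + (1−p*)·178.9533]/1.07 = 135.1449. B = V − Δ·S = 225.5349.
(1,1): S=162.4400. Δ = (V_up−V_dn)/(S_up−S_dn) = (53.8318−129.2388)/(201.4256−112.0836) = -0.8440. V = [p*·53.8318 + (1−p*)·129.2388]/1.07 = 72.0929. B = V − Δ·S = 209.1965.
(0,0): S=131.0000. Δ = (V_up−V_dn)/(S_up−S_dn) = (72.0929−135.1449)/(162.4400−90.3900) = -0.8751. V = [p*·72.0929 + (1−p*)·135.1449]/1.07 = 85.5904. B = V − Δ·S = 200.2305.
The time-0 hedge costs 85.5904, which is the no-arbitrage price.

(0,0): Delta=-0.8751 Bond=200.2305
(1,0): Delta=-1.0000 Bond=225.5349
(1,1): Delta=-0.8440 Bond=209.1965
(2,0): Delta=-1.0000 Bond=241.3224
(2,1): Delta=-1.0000 Bond=241.3224
(2,2): Delta=-0.8052 Bond=216.0194
(3,0): Delta=-1.0000 Bond=258.2150
(3,1): Delta=-1.0000 Bond=258.2150
(3,2): Delta=-1.0000 Bond=258.2150
(3,3): Delta=-0.7567 Bond=219.0286
V0=85.5904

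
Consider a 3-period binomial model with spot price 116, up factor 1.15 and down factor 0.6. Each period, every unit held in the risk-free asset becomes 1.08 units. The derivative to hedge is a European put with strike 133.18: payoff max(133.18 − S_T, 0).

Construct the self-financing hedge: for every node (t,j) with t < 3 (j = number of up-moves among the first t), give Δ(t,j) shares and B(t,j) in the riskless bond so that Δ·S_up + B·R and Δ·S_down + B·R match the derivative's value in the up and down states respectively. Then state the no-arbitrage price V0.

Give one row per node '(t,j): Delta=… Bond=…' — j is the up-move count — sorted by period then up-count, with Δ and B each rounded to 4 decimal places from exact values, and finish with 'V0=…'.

(0,0): Delta=-0.5574 Bond=77.2009
(1,0): Delta=-1.0000 Bond=114.1804
(1,1): Delta=-0.5237 Bond=78.8848
(2,0): Delta=-1.0000 Bond=123.3148
(2,1): Delta=-1.0000 Bond=123.3148
(2,2): Delta=-0.4875 Bond=79.6365
V0=12.5399

Risk-neutral probability p* = (R−d)/(u−d) = (1.08−0.6)/(1.15−0.6) = 0.8727.
Terminal values V(3,·): V(3,0)=108.1240, V(3,1)=85.1560, V(3,2)=41.1340, V(3,3)=0.0000
Node (2,0) S=41.7600: V=(p*·85.1560+(1−p*)·108.1240)/1.08=81.5548; Δ=(85.1560−108.1240)/(48.0240−25.0560)=-1.0000; B=V−Δ·S=123.3148
Node (2,1) S=80.0400: V=(p*·41.1340+(1−p*)·85.1560)/1.08=43.2748; Δ=(41.1340−85.1560)/(92.0460−48.0240)=-1.0000; B=V−Δ·S=123.3148
Node (2,2) S=153.4100: V=(p*·0.0000+(1−p*)·41.1340)/1.08=4.8474; Δ=(0.0000−41.1340)/(176.4215−92.0460)=-0.4875; B=V−Δ·S=79.6365
Node (1,0) S=69.6000: V=(p*·43.2748+(1−p*)·81.5548)/1.08=44.5804; Δ=(43.2748−81.5548)/(80.0400−41.7600)=-1.0000; B=V−Δ·S=114.1804
Node (1,1) S=133.4000: V=(p*·4.8474+(1−p*)·43.2748)/1.08=9.0168; Δ=(4.8474−43.2748)/(153.4100−80.0400)=-0.5237; B=V−Δ·S=78.8848
Node (0,0) S=116.0000: V=(p*·9.0168+(1−p*)·44.5804)/1.08=12.5399; Δ=(9.0168−44.5804)/(133.4000−69.6000)=-0.5574; B=V−Δ·S=77.2009
Each (Δ,B) replicates both successor values, so the strategy is self-financing and V0 is arbitrage-free.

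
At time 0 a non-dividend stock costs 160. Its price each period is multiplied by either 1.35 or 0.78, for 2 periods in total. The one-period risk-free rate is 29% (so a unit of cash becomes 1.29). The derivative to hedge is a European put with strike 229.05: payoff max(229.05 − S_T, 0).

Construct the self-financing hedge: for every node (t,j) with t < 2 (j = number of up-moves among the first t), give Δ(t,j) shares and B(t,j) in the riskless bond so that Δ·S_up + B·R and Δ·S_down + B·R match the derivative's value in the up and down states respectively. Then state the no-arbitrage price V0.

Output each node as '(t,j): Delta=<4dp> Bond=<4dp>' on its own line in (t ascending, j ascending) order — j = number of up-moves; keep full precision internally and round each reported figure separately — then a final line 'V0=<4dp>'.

(0,0): Delta=-0.5243 Bond=91.6202
(1,0): Delta=-1.0000 Bond=177.5581
(1,1): Delta=-0.4920 Bond=111.2056
V0=7.7331

Risk-neutral probability p* = (R−d)/(u−d) = (1.29−0.78)/(1.35−0.78) = 0.8947.
Terminal payoffs: V(2,0)=131.7060, V(2,1)=60.5700, V(2,2)=0.0000
(1,0): S=124.8000. Δ = (V_up−V_dn)/(S_up−S_dn) = (60.5700−131.7060)/(168.4800−97.3440) = -1.0000. V = [p*·60.5700 + (1−p*)·131.7060]/1.29 = 52.7581. B = V − Δ·S = 177.5581.
(1,1): S=216.0000. Δ = (V_up−V_dn)/(S_up−S_dn) = (0.0000−60.5700)/(291.6000−168.4800) = -0.4920. V = [p*·0.0000 + (1−p*)·60.5700]/1.29 = 4.9425. B = V − Δ·S = 111.2056.
(0,0): S=160.0000. Δ = (V_up−V_dn)/(S_up−S_dn) = (4.9425−52.7581)/(216.0000−124.8000) = -0.5243. V = [p*·4.9425 + (1−p*)·52.7581]/1.29 = 7.7331. B = V − Δ·S = 91.6202.
Self-financing check: at every node Δ·S+B equals the discounted successor values.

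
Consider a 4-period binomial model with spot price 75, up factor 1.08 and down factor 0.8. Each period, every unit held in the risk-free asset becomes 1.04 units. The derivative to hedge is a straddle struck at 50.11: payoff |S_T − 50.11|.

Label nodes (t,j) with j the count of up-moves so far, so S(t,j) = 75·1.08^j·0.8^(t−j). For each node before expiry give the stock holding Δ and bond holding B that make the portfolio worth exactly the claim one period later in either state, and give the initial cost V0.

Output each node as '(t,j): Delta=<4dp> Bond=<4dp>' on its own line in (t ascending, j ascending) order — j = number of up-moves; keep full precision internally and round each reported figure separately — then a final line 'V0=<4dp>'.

(0,0): Delta=0.9590 Bond=-39.5953
(1,0): Delta=0.7430 Bond=-28.2218
(1,1): Delta=0.9856 Bond=-43.3386
(2,0): Delta=-0.2792 Bond=19.7150
(2,1): Delta=0.8692 Bond=-37.5283
(2,2): Delta=1.0000 Bond=-46.3295
(3,0): Delta=-1.0000 Bond=48.1827
(3,1): Delta=-0.1902 Bond=15.8904
(3,2): Delta=1.0000 Bond=-48.1827
(3,3): Delta=1.0000 Bond=-48.1827
V0=32.3272

Since d<R<u, set p* = (R−d)/(u−d) = 0.8571; price each node as the discounted p*-expectation of its children.
Terminal payoffs: V(4,0)=19.3900, V(4,1)=8.6380, V(4,2)=5.8772, V(4,3)=25.4727, V(4,4)=51.9267
  t=3,j=0: stock 38.4000 → up 41.4720 (V=8.6380), down 30.7200 (V=19.3900). Price 9.7827; hedge Δ=-1.0000, bond B=48.1827.
  t=3,j=1: stock 51.8400 → up 55.9872 (V=5.8772), down 41.4720 (V=8.6380). Price 6.0304; hedge Δ=-0.1902, bond B=15.8904.
  t=3,j=2: stock 69.9840 → up 75.5827 (V=25.4727), down 55.9872 (V=5.8772). Price 21.8013; hedge Δ=1.0000, bond B=-48.1827.
  t=3,j=3: stock 94.4784 → up 102.0367 (V=51.9267), down 75.5827 (V=25.4727). Price 46.2957; hedge Δ=1.0000, bond B=-48.1827.
  t=2,j=0: stock 48.0000 → up 51.8400 (V=6.0304), down 38.4000 (V=9.7827). Price 6.3139; hedge Δ=-0.2792, bond B=19.7150.
  t=2,j=1: stock 64.8000 → up 69.9840 (V=21.8013), down 51.8400 (V=6.0304). Price 18.7965; hedge Δ=0.8692, bond B=-37.5283.
  t=2,j=2: stock 87.4800 → up 94.4784 (V=46.2957), down 69.9840 (V=21.8013). Price 41.1505; hedge Δ=1.0000, bond B=-46.3295.
  t=1,j=0: stock 60.0000 → up 64.8000 (V=18.7965), down 48.0000 (V=6.3139). Price 16.3589; hedge Δ=0.7430, bond B=-28.2218.
  t=1,j=1: stock 81.0000 → up 87.4800 (V=41.1505), down 64.8000 (V=18.7965). Price 36.4972; hedge Δ=0.9856, bond B=-43.3386.
  t=0,j=0: stock 75.0000 → up 81.0000 (V=36.4972), down 60.0000 (V=16.3589). Price 32.3272; hedge Δ=0.9590, bond B=-39.5953.
Root portfolio cost Δ·75+B reproduces V0=32.3272.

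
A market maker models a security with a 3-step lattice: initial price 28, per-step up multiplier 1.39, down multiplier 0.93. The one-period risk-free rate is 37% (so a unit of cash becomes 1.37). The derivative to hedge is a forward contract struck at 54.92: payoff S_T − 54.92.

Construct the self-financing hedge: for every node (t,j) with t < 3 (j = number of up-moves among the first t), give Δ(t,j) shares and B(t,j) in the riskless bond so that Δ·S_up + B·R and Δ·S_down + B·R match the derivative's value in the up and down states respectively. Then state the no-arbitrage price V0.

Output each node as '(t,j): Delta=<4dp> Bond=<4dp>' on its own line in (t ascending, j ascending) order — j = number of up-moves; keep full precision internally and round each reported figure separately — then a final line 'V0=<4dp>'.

The replicating-portfolio and risk-neutral prices coincide; use p* = (1.37−0.93)/(1.39−0.93) = 0.9565 for the latter.
At expiry t=3: V(3,0)=-32.3980, V(3,1)=-21.2581, V(3,2)=-4.6081, V(3,3)=20.2773
  t=2,j=0: stock 24.2172 → up 33.6619 (V=-21.2581), down 22.5220 (V=-32.3980). Price -15.8704; hedge Δ=1.0000, bond B=-40.0876.
  t=2,j=1: stock 36.1956 → up 50.3119 (V=-4.6081), down 33.6619 (V=-21.2581). Price -3.8920; hedge Δ=1.0000, bond B=-40.0876.
  t=2,j=2: stock 54.0988 → up 75.1973 (V=20.2773), down 50.3119 (V=-4.6081). Price 14.0112; hedge Δ=1.0000, bond B=-40.0876.
  t=1,j=0: stock 26.0400 → up 36.1956 (V=-3.8920), down 24.2172 (V=-15.8704). Price -3.2210; hedge Δ=1.0000, bond B=-29.2610.
  t=1,j=1: stock 38.9200 → up 54.0988 (V=14.0112), down 36.1956 (V=-3.8920). Price 9.6590; hedge Δ=1.0000, bond B=-29.2610.
  t=0,j=0: stock 28.0000 → up 38.9200 (V=9.6590), down 26.0400 (V=-3.2210). Price 6.6416; hedge Δ=1.0000, bond B=-21.3584.
Check: Δ(0,0)·S0 + B(0,0) = 6.6416 = V0.

(0,0): Delta=1.0000 Bond=-21.3584
(1,0): Delta=1.0000 Bond=-29.2610
(1,1): Delta=1.0000 Bond=-29.2610
(2,0): Delta=1.0000 Bond=-40.0876
(2,1): Delta=1.0000 Bond=-40.0876
(2,2): Delta=1.0000 Bond=-40.0876
V0=6.6416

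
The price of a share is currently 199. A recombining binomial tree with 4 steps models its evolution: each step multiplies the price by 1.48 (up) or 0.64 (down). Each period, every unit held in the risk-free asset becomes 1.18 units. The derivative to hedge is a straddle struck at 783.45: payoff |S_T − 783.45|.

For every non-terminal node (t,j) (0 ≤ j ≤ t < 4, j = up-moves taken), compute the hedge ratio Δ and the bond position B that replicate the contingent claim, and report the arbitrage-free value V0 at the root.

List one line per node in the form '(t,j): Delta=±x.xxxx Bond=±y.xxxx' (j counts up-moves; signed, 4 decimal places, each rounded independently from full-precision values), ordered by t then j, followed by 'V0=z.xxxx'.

The replicating-portfolio and risk-neutral prices coincide; use p* = (1.18−0.64)/(1.48−0.64) = 0.6429 for the latter.
Terminal payoffs: V(4,0)=750.0633, V(4,1)=706.2433, V(4,2)=604.9096, V(4,3)=370.5754, V(4,4)=171.3226
  t=3,j=0: stock 52.1667 → up 77.2067 (V=706.2433), down 33.3867 (V=750.0633). Price 611.7740; hedge Δ=-1.0000, bond B=663.9407.
  t=3,j=1: stock 120.6354 → up 178.5404 (V=604.9096), down 77.2067 (V=706.2433). Price 543.3053; hedge Δ=-1.0000, bond B=663.9407.
  t=3,j=2: stock 278.9693 → up 412.8746 (V=370.5754), down 178.5404 (V=604.9096). Price 384.9713; hedge Δ=-1.0000, bond B=663.9407.
  t=3,j=3: stock 645.1166 → up 954.7726 (V=171.3226), down 412.8746 (V=370.5754). Price 205.4952; hedge Δ=-0.3677, bond B=442.7009.
  t=2,j=0: stock 81.5104 → up 120.6354 (V=543.3053), down 52.1667 (V=611.7740). Price 481.1512; hedge Δ=-1.0000, bond B=562.6616.
  t=2,j=1: stock 188.4928 → up 278.9693 (V=384.9713), down 120.6354 (V=543.3053). Price 374.1688; hedge Δ=-1.0000, bond B=562.6616.
  t=2,j=2: stock 435.8896 → up 645.1166 (V=205.4952), down 278.9693 (V=384.9713). Price 228.4693; hedge Δ=-0.4902, bond B=442.1314.
  t=1,j=0: stock 127.3600 → up 188.4928 (V=374.1688), down 81.5104 (V=481.1512). Price 349.4719; hedge Δ=-1.0000, bond B=476.8319.
  t=1,j=1: stock 294.5200 → up 435.8896 (V=228.4693), down 188.4928 (V=374.1688). Price 237.7160; hedge Δ=-0.5889, bond B=411.1677.
  t=0,j=0: stock 199.0000 → up 294.5200 (V=237.7160), down 127.3600 (V=349.4719). Price 235.2786; hedge Δ=-0.6686, bond B=368.3214.
Each (Δ,B) replicates both successor values, so the strategy is self-financing and V0 is arbitrage-free.

(0,0): Delta=-0.6686 Bond=368.3214
(1,0): Delta=-1.0000 Bond=476.8319
(1,1): Delta=-0.5889 Bond=411.1677
(2,0): Delta=-1.0000 Bond=562.6616
(2,1): Delta=-1.0000 Bond=562.6616
(2,2): Delta=-0.4902 Bond=442.1314
(3,0): Delta=-1.0000 Bond=663.9407
(3,1): Delta=-1.0000 Bond=663.9407
(3,2): Delta=-1.0000 Bond=663.9407
(3,3): Delta=-0.3677 Bond=442.7009
V0=235.2786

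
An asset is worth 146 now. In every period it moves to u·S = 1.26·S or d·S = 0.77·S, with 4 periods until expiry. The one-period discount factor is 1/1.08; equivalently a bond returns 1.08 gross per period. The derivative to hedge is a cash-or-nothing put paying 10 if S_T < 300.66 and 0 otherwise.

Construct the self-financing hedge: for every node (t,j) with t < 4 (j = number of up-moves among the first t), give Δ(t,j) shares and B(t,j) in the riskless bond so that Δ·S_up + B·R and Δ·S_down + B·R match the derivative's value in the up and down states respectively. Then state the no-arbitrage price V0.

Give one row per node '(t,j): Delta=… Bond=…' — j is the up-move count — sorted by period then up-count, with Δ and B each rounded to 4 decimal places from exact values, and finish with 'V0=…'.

Under the risk-neutral measure, an up-move has probability p* = (R−d)/(u−d) = 0.6327 and values discount at R = 1.08.
Terminal payoffs: V(4,0)=10.0000, V(4,1)=10.0000, V(4,2)=10.0000, V(4,3)=10.0000, V(4,4)=0.0000
(3,0): S=66.6538. Δ = (V_up−V_dn)/(S_up−S_dn) = (10.0000−10.0000)/(83.9838−51.3234) = 0.0000. V = [p*·10.0000 + (1−p*)·10.0000]/1.08 = 9.2593. B = V − Δ·S = 9.2593.
(3,1): S=109.0699. Δ = (V_up−V_dn)/(S_up−S_dn) = (10.0000−10.0000)/(137.4281−83.9838) = 0.0000. V = [p*·10.0000 + (1−p*)·10.0000]/1.08 = 9.2593. B = V − Δ·S = 9.2593.
(3,2): S=178.4780. Δ = (V_up−V_dn)/(S_up−S_dn) = (10.0000−10.0000)/(224.8823−137.4281) = 0.0000. V = [p*·10.0000 + (1−p*)·10.0000]/1.08 = 9.2593. B = V − Δ·S = 9.2593.
(3,3): S=292.0549. Δ = (V_up−V_dn)/(S_up−S_dn) = (0.0000−10.0000)/(367.9892−224.8823) = -0.0699. V = [p*·0.0000 + (1−p*)·10.0000]/1.08 = 3.4014. B = V − Δ·S = 23.8095.
(2,0): S=86.5634. Δ = (V_up−V_dn)/(S_up−S_dn) = (9.2593−9.2593)/(109.0699−66.6538) = 0.0000. V = [p*·9.2593 + (1−p*)·9.2593]/1.08 = 8.5734. B = V − Δ·S = 8.5734.
(2,1): S=141.6492. Δ = (V_up−V_dn)/(S_up−S_dn) = (9.2593−9.2593)/(178.4780−109.0699) = 0.0000. V = [p*·9.2593 + (1−p*)·9.2593]/1.08 = 8.5734. B = V − Δ·S = 8.5734.
(2,2): S=231.7896. Δ = (V_up−V_dn)/(S_up−S_dn) = (3.4014−9.2593)/(292.0549−178.4780) = -0.0516. V = [p*·3.4014 + (1−p*)·9.2593]/1.08 = 5.1419. B = V − Δ·S = 17.0968.
(1,0): S=112.4200. Δ = (V_up−V_dn)/(S_up−S_dn) = (8.5734−8.5734)/(141.6492−86.5634) = 0.0000. V = [p*·8.5734 + (1−p*)·8.5734]/1.08 = 7.9383. B = V − Δ·S = 7.9383.
(1,1): S=183.9600. Δ = (V_up−V_dn)/(S_up−S_dn) = (5.1419−8.5734)/(231.7896−141.6492) = -0.0381. V = [p*·5.1419 + (1−p*)·8.5734]/1.08 = 5.9282. B = V − Δ·S = 12.9312.
(0,0): S=146.0000. Δ = (V_up−V_dn)/(S_up−S_dn) = (5.9282−7.9383)/(183.9600−112.4200) = -0.0281. V = [p*·5.9282 + (1−p*)·7.9383]/1.08 = 6.1728. B = V − Δ·S = 10.2751.
The time-0 hedge costs 6.1728, which is the no-arbitrage price.

(0,0): Delta=-0.0281 Bond=10.2751
(1,0): Delta=0.0000 Bond=7.9383
(1,1): Delta=-0.0381 Bond=12.9312
(2,0): Delta=0.0000 Bond=8.5734
(2,1): Delta=0.0000 Bond=8.5734
(2,2): Delta=-0.0516 Bond=17.0968
(3,0): Delta=0.0000 Bond=9.2593
(3,1): Delta=0.0000 Bond=9.2593
(3,2): Delta=0.0000 Bond=9.2593
(3,3): Delta=-0.0699 Bond=23.8095
V0=6.1728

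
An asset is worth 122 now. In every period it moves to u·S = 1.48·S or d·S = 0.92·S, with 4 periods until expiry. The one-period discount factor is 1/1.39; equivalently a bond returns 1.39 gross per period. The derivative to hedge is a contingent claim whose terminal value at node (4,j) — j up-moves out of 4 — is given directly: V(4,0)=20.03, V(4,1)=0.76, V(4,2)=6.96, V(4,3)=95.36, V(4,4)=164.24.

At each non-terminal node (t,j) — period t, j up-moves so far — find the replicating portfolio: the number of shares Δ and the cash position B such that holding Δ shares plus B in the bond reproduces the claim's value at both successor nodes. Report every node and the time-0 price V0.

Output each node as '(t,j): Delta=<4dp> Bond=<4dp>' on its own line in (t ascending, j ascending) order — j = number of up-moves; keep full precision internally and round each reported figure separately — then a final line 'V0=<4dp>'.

(0,0): Delta=0.3873 Bond=-15.5051
(1,0): Delta=0.5224 Bond=-36.7156
(1,1): Delta=0.3712 Bond=-18.6484
(2,0): Delta=0.0262 Bond=0.2050
(2,1): Delta=0.5815 Bond=-60.8466
(2,2): Delta=0.3462 Bond=-19.2335
(3,0): Delta=-0.3622 Bond=37.1855
(3,1): Delta=0.0724 Bond=-6.7811
(3,2): Delta=0.6421 Bond=-99.4738
(3,3): Delta=0.3110 Bond=-12.8058
V0=31.7487

The replicating-portfolio and risk-neutral prices coincide; use p* = (1.39−0.92)/(1.48−0.92) = 0.8393 for the latter.
At expiry t=4: V(4,0)=20.0300, V(4,1)=0.7600, V(4,2)=6.9600, V(4,3)=95.3600, V(4,4)=164.2400
(3,0): S=94.9999. Δ = (V_up−V_dn)/(S_up−S_dn) = (0.7600−20.0300)/(140.5999−87.3999) = -0.3622. V = [p*·0.7600 + (1−p*)·20.0300]/1.39 = 2.7748. B = V − Δ·S = 37.1855.
(3,1): S=152.8260. Δ = (V_up−V_dn)/(S_up−S_dn) = (6.9600−0.7600)/(226.1825−140.5999) = 0.0724. V = [p*·6.9600 + (1−p*)·0.7600]/1.39 = 4.2903. B = V − Δ·S = -6.7811.
(3,2): S=245.8505. Δ = (V_up−V_dn)/(S_up−S_dn) = (95.3600−6.9600)/(363.8587−226.1825) = 0.6421. V = [p*·95.3600 + (1−p*)·6.9600]/1.39 = 58.3834. B = V − Δ·S = -99.4738.
(3,3): S=395.4986. Δ = (V_up−V_dn)/(S_up−S_dn) = (164.2400−95.3600)/(585.3380−363.8587) = 0.3110. V = [p*·164.2400 + (1−p*)·95.3600]/1.39 = 110.1942. B = V − Δ·S = -12.8058.
(2,0): S=103.2608. Δ = (V_up−V_dn)/(S_up−S_dn) = (4.2903−2.7748)/(152.8260−94.9999) = 0.0262. V = [p*·4.2903 + (1−p*)·2.7748]/1.39 = 2.9113. B = V − Δ·S = 0.2050.
(2,1): S=166.1152. Δ = (V_up−V_dn)/(S_up−S_dn) = (58.3834−4.2903)/(245.8505−152.8260) = 0.5815. V = [p*·58.3834 + (1−p*)·4.2903]/1.39 = 35.7481. B = V − Δ·S = -60.8466.
(2,2): S=267.2288. Δ = (V_up−V_dn)/(S_up−S_dn) = (110.1942−58.3834)/(395.4986−245.8505) = 0.3462. V = [p*·110.1942 + (1−p*)·58.3834]/1.39 = 73.2860. B = V − Δ·S = -19.2335.
(1,0): S=112.2400. Δ = (V_up−V_dn)/(S_up−S_dn) = (35.7481−2.9113)/(166.1152−103.2608) = 0.5224. V = [p*·35.7481 + (1−p*)·2.9113]/1.39 = 21.9214. B = V − Δ·S = -36.7156.
(1,1): S=180.5600. Δ = (V_up−V_dn)/(S_up−S_dn) = (73.2860−35.7481)/(267.2288−166.1152) = 0.3712. V = [p*·73.2860 + (1−p*)·35.7481]/1.39 = 48.3835. B = V − Δ·S = -18.6484.
(0,0): S=122.0000. Δ = (V_up−V_dn)/(S_up−S_dn) = (48.3835−21.9214)/(180.5600−112.2400) = 0.3873. V = [p*·48.3835 + (1−p*)·21.9214]/1.39 = 31.7487. B = V − Δ·S = -15.5051.
Check: Δ(0,0)·S0 + B(0,0) = 31.7487 = V0.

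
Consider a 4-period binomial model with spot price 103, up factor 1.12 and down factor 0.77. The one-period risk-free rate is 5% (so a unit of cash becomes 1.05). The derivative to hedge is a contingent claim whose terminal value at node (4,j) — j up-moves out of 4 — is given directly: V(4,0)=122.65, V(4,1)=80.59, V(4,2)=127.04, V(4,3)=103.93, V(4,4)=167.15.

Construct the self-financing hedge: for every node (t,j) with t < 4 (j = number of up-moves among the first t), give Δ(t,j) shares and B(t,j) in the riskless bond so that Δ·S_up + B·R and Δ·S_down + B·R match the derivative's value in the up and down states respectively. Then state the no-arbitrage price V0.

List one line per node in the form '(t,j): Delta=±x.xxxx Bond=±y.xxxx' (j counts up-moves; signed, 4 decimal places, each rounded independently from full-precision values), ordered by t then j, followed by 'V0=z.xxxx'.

Under the risk-neutral measure, an up-move has probability p* = (R−d)/(u−d) = 0.8000 and values discount at R = 1.05.
Terminal values V(4,·): V(4,0)=122.6500, V(4,1)=80.5900, V(4,2)=127.0400, V(4,3)=103.9300, V(4,4)=167.1500
  t=3,j=0: stock 47.0229 → up 52.6656 (V=80.5900), down 36.2076 (V=122.6500). Price 84.7638; hedge Δ=-2.5556, bond B=204.9352.
  t=3,j=1: stock 68.3969 → up 76.6046 (V=127.0400), down 52.6656 (V=80.5900). Price 112.1429; hedge Δ=1.9404, bond B=-20.5714.
  t=3,j=2: stock 99.4865 → up 111.4248 (V=103.9300), down 76.6046 (V=127.0400). Price 103.3829; hedge Δ=-0.6637, bond B=169.4114.
  t=3,j=3: stock 144.7076 → up 162.0725 (V=167.1500), down 111.4248 (V=103.9300). Price 147.1486; hedge Δ=1.2482, bond B=-33.4800.
  t=2,j=0: stock 61.0687 → up 68.3969 (V=112.1429), down 47.0229 (V=84.7638). Price 101.5877; hedge Δ=1.2809, bond B=23.3618.
  t=2,j=1: stock 88.8272 → up 99.4865 (V=103.3829), down 68.3969 (V=112.1429). Price 100.1284; hedge Δ=-0.2818, bond B=125.1570.
  t=2,j=2: stock 129.2032 → up 144.7076 (V=147.1486), down 99.4865 (V=103.3829). Price 131.8052; hedge Δ=0.9678, bond B=6.7603.
  t=1,j=0: stock 79.3100 → up 88.8272 (V=100.1284), down 61.0687 (V=101.5877). Price 95.6384; hedge Δ=-0.0526, bond B=99.8076.
  t=1,j=1: stock 115.3600 → up 129.2032 (V=131.8052), down 88.8272 (V=100.1284). Price 119.4951; hedge Δ=0.7845, bond B=28.9901.
  t=0,j=0: stock 103.0000 → up 115.3600 (V=119.4951), down 79.3100 (V=95.6384). Price 109.2607; hedge Δ=0.6618, bond B=41.0987.
Root portfolio cost Δ·103+B reproduces V0=109.2607.

(0,0): Delta=0.6618 Bond=41.0987
(1,0): Delta=-0.0526 Bond=99.8076
(1,1): Delta=0.7845 Bond=28.9901
(2,0): Delta=1.2809 Bond=23.3618
(2,1): Delta=-0.2818 Bond=125.1570
(2,2): Delta=0.9678 Bond=6.7603
(3,0): Delta=-2.5556 Bond=204.9352
(3,1): Delta=1.9404 Bond=-20.5714
(3,2): Delta=-0.6637 Bond=169.4114
(3,3): Delta=1.2482 Bond=-33.4800
V0=109.2607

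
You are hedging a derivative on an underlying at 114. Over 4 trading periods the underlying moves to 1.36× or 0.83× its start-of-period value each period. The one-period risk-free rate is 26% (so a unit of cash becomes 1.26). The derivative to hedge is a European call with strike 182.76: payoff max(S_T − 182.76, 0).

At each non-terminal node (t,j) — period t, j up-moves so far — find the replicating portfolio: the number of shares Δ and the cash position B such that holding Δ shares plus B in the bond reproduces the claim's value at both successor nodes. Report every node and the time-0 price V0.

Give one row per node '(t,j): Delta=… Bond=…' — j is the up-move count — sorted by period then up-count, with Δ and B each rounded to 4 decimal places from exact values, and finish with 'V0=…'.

Under the risk-neutral measure, an up-move has probability p* = (R−d)/(u−d) = 0.8113 and values discount at R = 1.26.
Terminal payoffs: V(4,0)=0.0000, V(4,1)=0.0000, V(4,2)=0.0000, V(4,3)=55.2524, V(4,4)=207.2363
Node (3,0) S=65.1837: V=(p*·0.0000+(1−p*)·0.0000)/1.26=0.0000; Δ=(0.0000−0.0000)/(88.6499−54.1025)=0.0000; B=V−Δ·S=0.0000
Node (3,1) S=106.8071: V=(p*·0.0000+(1−p*)·0.0000)/1.26=0.0000; Δ=(0.0000−0.0000)/(145.2576−88.6499)=0.0000; B=V−Δ·S=0.0000
Node (3,2) S=175.0092: V=(p*·55.2524+(1−p*)·0.0000)/1.26=35.5773; Δ=(55.2524−0.0000)/(238.0124−145.2576)=0.5957; B=V−Δ·S=-68.6726
Node (3,3) S=286.7620: V=(p*·207.2363+(1−p*)·55.2524)/1.26=141.7144; Δ=(207.2363−55.2524)/(389.9963−238.0124)=1.0000; B=V−Δ·S=-145.0476
Node (2,0) S=78.5346: V=(p*·0.0000+(1−p*)·0.0000)/1.26=0.0000; Δ=(0.0000−0.0000)/(106.8071−65.1837)=0.0000; B=V−Δ·S=0.0000
Node (2,1) S=128.6832: V=(p*·35.5773+(1−p*)·0.0000)/1.26=22.9084; Δ=(35.5773−0.0000)/(175.0092−106.8071)=0.5216; B=V−Δ·S=-44.2186
Node (2,2) S=210.8544: V=(p*·141.7144+(1−p*)·35.5773)/1.26=96.5782; Δ=(141.7144−35.5773)/(286.7620−175.0092)=0.9497; B=V−Δ·S=-103.6803
Node (1,0) S=94.6200: V=(p*·22.9084+(1−p*)·0.0000)/1.26=14.7509; Δ=(22.9084−0.0000)/(128.6832−78.5346)=0.4568; B=V−Δ·S=-28.4726
Node (1,1) S=155.0400: V=(p*·96.5782+(1−p*)·22.9084)/1.26=65.6176; Δ=(96.5782−22.9084)/(210.8544−128.6832)=0.8965; B=V−Δ·S=-73.3819
Node (0,0) S=114.0000: V=(p*·65.6176+(1−p*)·14.7509)/1.26=44.4604; Δ=(65.6176−14.7509)/(155.0400−94.6200)=0.8419; B=V−Δ·S=-51.5146
Self-financing check: at every node Δ·S+B equals the discounted successor values.

(0,0): Delta=0.8419 Bond=-51.5146
(1,0): Delta=0.4568 Bond=-28.4726
(1,1): Delta=0.8965 Bond=-73.3819
(2,0): Delta=0.0000 Bond=0.0000
(2,1): Delta=0.5216 Bond=-44.2186
(2,2): Delta=0.9497 Bond=-103.6803
(3,0): Delta=0.0000 Bond=0.0000
(3,1): Delta=0.0000 Bond=0.0000
(3,2): Delta=0.5957 Bond=-68.6726
(3,3): Delta=1.0000 Bond=-145.0476
V0=44.4604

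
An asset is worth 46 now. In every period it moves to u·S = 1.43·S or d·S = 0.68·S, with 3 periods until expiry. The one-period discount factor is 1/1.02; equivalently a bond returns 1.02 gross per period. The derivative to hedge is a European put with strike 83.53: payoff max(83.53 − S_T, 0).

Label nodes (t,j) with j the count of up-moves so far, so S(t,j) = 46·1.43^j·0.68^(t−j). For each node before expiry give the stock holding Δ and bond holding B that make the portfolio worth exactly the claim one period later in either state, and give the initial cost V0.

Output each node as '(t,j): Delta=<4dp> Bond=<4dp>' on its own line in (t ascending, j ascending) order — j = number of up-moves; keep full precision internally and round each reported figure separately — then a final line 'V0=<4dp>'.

(0,0): Delta=-0.7081 Bond=69.7603
(1,0): Delta=-1.0000 Bond=80.2864
(1,1): Delta=-0.5407 Bond=60.1448
(2,0): Delta=-1.0000 Bond=81.8922
(2,1): Delta=-1.0000 Bond=81.8922
(2,2): Delta=-0.2773 Bond=36.5735
V0=37.1881

No-arbitrage ⇒ martingale measure with p* = (R−d)/(u−d) = 0.4533.
Payoff layer (t=3): V(3,0)=69.0661, V(3,1)=53.1133, V(3,2)=19.5655, V(3,3)=0.0000
  t=2,j=0: stock 21.2704 → up 30.4167 (V=53.1133), down 14.4639 (V=69.0661). Price 60.6218; hedge Δ=-1.0000, bond B=81.8922.
  t=2,j=1: stock 44.7304 → up 63.9645 (V=19.5655), down 30.4167 (V=53.1133). Price 37.1618; hedge Δ=-1.0000, bond B=81.8922.
  t=2,j=2: stock 94.0654 → up 134.5135 (V=0.0000), down 63.9645 (V=19.5655). Price 10.4861; hedge Δ=-0.2773, bond B=36.5735.
  t=1,j=0: stock 31.2800 → up 44.7304 (V=37.1618), down 21.2704 (V=60.6218). Price 49.0064; hedge Δ=-1.0000, bond B=80.2864.
  t=1,j=1: stock 65.7800 → up 94.0654 (V=10.4861), down 44.7304 (V=37.1618). Price 24.5772; hedge Δ=-0.5407, bond B=60.1448.
  t=0,j=0: stock 46.0000 → up 65.7800 (V=24.5772), down 31.2800 (V=49.0064). Price 37.1881; hedge Δ=-0.7081, bond B=69.7603.
Self-financing check: at every node Δ·S+B equals the discounted successor values.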